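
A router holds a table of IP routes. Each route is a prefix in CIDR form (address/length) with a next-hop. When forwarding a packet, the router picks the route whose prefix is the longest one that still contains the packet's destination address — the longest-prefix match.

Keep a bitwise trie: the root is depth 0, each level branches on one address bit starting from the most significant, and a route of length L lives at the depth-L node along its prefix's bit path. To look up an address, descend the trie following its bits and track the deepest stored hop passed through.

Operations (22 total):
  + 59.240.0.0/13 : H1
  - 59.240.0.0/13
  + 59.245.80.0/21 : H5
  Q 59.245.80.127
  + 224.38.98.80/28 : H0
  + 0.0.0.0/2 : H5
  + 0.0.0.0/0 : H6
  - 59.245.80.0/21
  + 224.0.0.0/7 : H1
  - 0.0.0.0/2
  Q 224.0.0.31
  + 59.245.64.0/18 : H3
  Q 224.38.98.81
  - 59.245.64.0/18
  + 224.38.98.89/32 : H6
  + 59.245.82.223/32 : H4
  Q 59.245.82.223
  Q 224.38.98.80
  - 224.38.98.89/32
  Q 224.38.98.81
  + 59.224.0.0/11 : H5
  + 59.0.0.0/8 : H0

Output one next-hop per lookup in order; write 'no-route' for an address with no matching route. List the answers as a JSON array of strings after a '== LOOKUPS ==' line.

Trace:
  + 59.240.0.0/13 (H1) depth=13
  del 59.240.0.0/13 (clear depth 13)
  + 59.245.80.0/21 (H5) depth=21
  lookup 59.245.80.127: bits 001110111111010101010 walk d0:-→d1:-→d2:-→d3:-→d4:-→d5:-→d6:-→d7:-→d8:-→d9:-→d10:-→d11:-→d12:-→d13:-→d14:-→d15:-→d16:-→d17:-→d18:-→d19:-→d20:-→d21:H5 -> H5
  + 224.38.98.80/28 (H0) depth=28
  + 0.0.0.0/2 (H5) depth=2
  + 0.0.0.0/0 (H6) depth=0
  del 59.245.80.0/21 (clear depth 21)
  + 224.0.0.0/7 (H1) depth=7
  del 0.0.0.0/2 (clear depth 2)
  lookup 224.0.0.31: bits 1110000000 walk d0:H6→d1:-→d2:-→d3:-→d4:-→d5:-→d6:-→d7:H1→d8:-→d9:-→d10:- -> H1
  + 59.245.64.0/18 (H3) depth=18
  lookup 224.38.98.81: bits 1110000000100110011000100101 walk d0:H6→d1:-→d2:-→d3:-→d4:-→d5:-→d6:-→d7:H1→d8:-→d9:-→d10:-→d11:-→d12:-→d13:-→d14:-→d15:-→d16:-→d17:-→d18:-→d19:-→d20:-→d21:-→d22:-→d23:-→d24:-→d25:-→d26:-→d27:-→d28:H0 -> H0
  del 59.245.64.0/18 (clear depth 18)
  + 224.38.98.89/32 (H6) depth=32
  + 59.245.82.223/32 (H4) depth=32
  lookup 59.245.82.223: bits 00111011111101010101001011011111 walk d0:H6→d1:-→d2:-→d3:-→d4:-→d5:-→d6:-→d7:-→d8:-→d9:-→d10:-→d11:-→d12:-→d13:-→d14:-→d15:-→d16:-→d17:-→d18:-→d19:-→d20:-→d21:-→d22:-→d23:-→d24:-→d25:-→d26:-→d27:-→d28:-→d29:-→d30:-→d31:-→d32:H4 -> H4
  lookup 224.38.98.80: bits 1110000000100110011000100101 walk d0:H6→d1:-→d2:-→d3:-→d4:-→d5:-→d6:-→d7:H1→d8:-→d9:-→d10:-→d11:-→d12:-→d13:-→d14:-→d15:-→d16:-→d17:-→d18:-→d19:-→d20:-→d21:-→d22:-→d23:-→d24:-→d25:-→d26:-→d27:-→d28:H0 -> H0
  del 224.38.98.89/32 (clear depth 32)
  lookup 224.38.98.81: bits 1110000000100110011000100101 walk d0:H6→d1:-→d2:-→d3:-→d4:-→d5:-→d6:-→d7:H1→d8:-→d9:-→d10:-→d11:-→d12:-→d13:-→d14:-→d15:-→d16:-→d17:-→d18:-→d19:-→d20:-→d21:-→d22:-→d23:-→d24:-→d25:-→d26:-→d27:-→d28:H0 -> H0
  + 59.224.0.0/11 (H5) depth=11
  + 59.0.0.0/8 (H0) depth=8

== LOOKUPS ==
["H5","H1","H0","H4","H0","H0"]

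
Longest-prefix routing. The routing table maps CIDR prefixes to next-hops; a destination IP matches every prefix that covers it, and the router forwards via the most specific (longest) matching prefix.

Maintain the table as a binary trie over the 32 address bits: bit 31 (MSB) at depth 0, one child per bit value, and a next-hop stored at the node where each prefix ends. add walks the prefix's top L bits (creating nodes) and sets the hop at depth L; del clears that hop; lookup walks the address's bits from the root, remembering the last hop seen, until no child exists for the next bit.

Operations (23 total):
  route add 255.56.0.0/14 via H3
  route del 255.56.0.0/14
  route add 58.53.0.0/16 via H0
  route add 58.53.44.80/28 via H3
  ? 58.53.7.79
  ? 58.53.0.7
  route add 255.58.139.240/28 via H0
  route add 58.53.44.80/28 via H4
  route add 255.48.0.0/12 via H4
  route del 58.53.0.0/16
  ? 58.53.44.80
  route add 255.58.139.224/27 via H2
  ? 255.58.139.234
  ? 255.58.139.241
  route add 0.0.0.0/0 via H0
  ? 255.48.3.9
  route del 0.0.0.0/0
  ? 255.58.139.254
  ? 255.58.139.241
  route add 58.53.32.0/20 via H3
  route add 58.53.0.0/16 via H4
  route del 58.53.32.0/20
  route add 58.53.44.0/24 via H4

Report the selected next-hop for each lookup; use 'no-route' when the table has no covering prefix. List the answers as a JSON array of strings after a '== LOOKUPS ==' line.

Apply in order:
  add 255.56.0.0/14 -> H3 at depth 14
  - 255.56.0.0/14 clear@14
  add 58.53.0.0/16 -> H0 at depth 16
  add 58.53.44.80/28 -> H3 at depth 28
  ? 58.53.7.79  path d0:-→d1:-→d2:-→d3:-→d4:-→d5:-→d6:-→d7:-→d8:-→d9:-→d10:-→d11:-→d12:-→d13:-→d14:-→d15:-→d16:H0→d17:-→d18:-  best=H0
  ? 58.53.0.7  path d0:-→d1:-→d2:-→d3:-→d4:-→d5:-→d6:-→d7:-→d8:-→d9:-→d10:-→d11:-→d12:-→d13:-→d14:-→d15:-→d16:H0→d17:-→d18:-  best=H0
  add 255.58.139.240/28 -> H0 at depth 28
  add 58.53.44.80/28 -> H4 at depth 28
  add 255.48.0.0/12 -> H4 at depth 12
  - 58.53.0.0/16 clear@16
  ? 58.53.44.80  path d0:-→d1:-→d2:-→d3:-→d4:-→d5:-→d6:-→d7:-→d8:-→d9:-→d10:-→d11:-→d12:-→d13:-→d14:-→d15:-→d16:-→d17:-→d18:-→d19:-→d20:-→d21:-→d22:-→d23:-→d24:-→d25:-→d26:-→d27:-→d28:H4  best=H4
  add 255.58.139.224/27 -> H2 at depth 27
  ? 255.58.139.234  path d0:-→d1:-→d2:-→d3:-→d4:-→d5:-→d6:-→d7:-→d8:-→d9:-→d10:-→d11:-→d12:H4→d13:-→d14:-→d15:-→d16:-→d17:-→d18:-→d19:-→d20:-→d21:-→d22:-→d23:-→d24:-→d25:-→d26:-→d27:H2  best=H2
  ? 255.58.139.241  path d0:-→d1:-→d2:-→d3:-→d4:-→d5:-→d6:-→d7:-→d8:-→d9:-→d10:-→d11:-→d12:H4→d13:-→d14:-→d15:-→d16:-→d17:-→d18:-→d19:-→d20:-→d21:-→d22:-→d23:-→d24:-→d25:-→d26:-→d27:H2→d28:H0  best=H0
  add 0.0.0.0/0 -> H0 at depth 0
  ? 255.48.3.9  path d0:H0→d1:-→d2:-→d3:-→d4:-→d5:-→d6:-→d7:-→d8:-→d9:-→d10:-→d11:-→d12:H4  best=H4
  - 0.0.0.0/0 clear@0
  ? 255.58.139.254  path d0:-→d1:-→d2:-→d3:-→d4:-→d5:-→d6:-→d7:-→d8:-→d9:-→d10:-→d11:-→d12:H4→d13:-→d14:-→d15:-→d16:-→d17:-→d18:-→d19:-→d20:-→d21:-→d22:-→d23:-→d24:-→d25:-→d26:-→d27:H2→d28:H0  best=H0
  ? 255.58.139.241  path d0:-→d1:-→d2:-→d3:-→d4:-→d5:-→d6:-→d7:-→d8:-→d9:-→d10:-→d11:-→d12:H4→d13:-→d14:-→d15:-→d16:-→d17:-→d18:-→d19:-→d20:-→d21:-→d22:-→d23:-→d24:-→d25:-→d26:-→d27:H2→d28:H0  best=H0
  add 58.53.32.0/20 -> H3 at depth 20
  add 58.53.0.0/16 -> H4 at depth 16
  - 58.53.32.0/20 clear@20
  add 58.53.44.0/24 -> H4 at depth 24

== LOOKUPS ==
["H0","H0","H4","H2","H0","H4","H0","H0"]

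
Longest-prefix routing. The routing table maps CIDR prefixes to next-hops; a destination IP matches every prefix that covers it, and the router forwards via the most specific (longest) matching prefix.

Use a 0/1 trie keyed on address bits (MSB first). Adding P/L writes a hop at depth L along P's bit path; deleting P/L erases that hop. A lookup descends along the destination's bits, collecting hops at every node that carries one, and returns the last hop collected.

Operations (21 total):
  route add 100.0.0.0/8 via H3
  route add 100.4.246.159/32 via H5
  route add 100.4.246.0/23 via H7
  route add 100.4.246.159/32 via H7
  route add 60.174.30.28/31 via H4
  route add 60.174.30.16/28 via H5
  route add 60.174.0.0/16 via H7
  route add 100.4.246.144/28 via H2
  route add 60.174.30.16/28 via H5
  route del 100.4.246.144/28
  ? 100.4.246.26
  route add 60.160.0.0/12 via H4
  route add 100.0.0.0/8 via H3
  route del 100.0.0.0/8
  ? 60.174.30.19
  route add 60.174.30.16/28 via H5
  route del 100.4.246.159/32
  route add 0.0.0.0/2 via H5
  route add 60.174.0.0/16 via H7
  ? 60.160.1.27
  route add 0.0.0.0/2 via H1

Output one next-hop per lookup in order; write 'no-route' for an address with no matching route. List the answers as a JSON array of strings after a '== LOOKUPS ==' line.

Apply in order:
  add 100.0.0.0/8 -> H3 at depth 8
  add 100.4.246.159/32 -> H5 at depth 32
  add 100.4.246.0/23 -> H7 at depth 23
  add 100.4.246.159/32 -> H7 at depth 32
  add 60.174.30.28/31 -> H4 at depth 31
  add 60.174.30.16/28 -> H5 at depth 28
  add 60.174.0.0/16 -> H7 at depth 16
  add 100.4.246.144/28 -> H2 at depth 28
  add 60.174.30.16/28 -> H5 at depth 28
  del 100.4.246.144/28 (clear depth 28)
  Q 100.4.246.26: descend 011001000000010011110110 ; hops seen [H3,H7] ; pick H7
  add 60.160.0.0/12 -> H4 at depth 12
  add 100.0.0.0/8 -> H3 at depth 8
  del 100.0.0.0/8 (clear depth 8)
  Q 60.174.30.19: descend 0011110010101110000111100001 ; hops seen [H4,H7,H5] ; pick H5
  add 60.174.30.16/28 -> H5 at depth 28
  del 100.4.246.159/32 (clear depth 32)
  add 0.0.0.0/2 -> H5 at depth 2
  add 60.174.0.0/16 -> H7 at depth 16
  Q 60.160.1.27: descend 001111001010 ; hops seen [H5,H4] ; pick H4
  add 0.0.0.0/2 -> H1 at depth 2

== LOOKUPS ==
["H7","H5","H4"]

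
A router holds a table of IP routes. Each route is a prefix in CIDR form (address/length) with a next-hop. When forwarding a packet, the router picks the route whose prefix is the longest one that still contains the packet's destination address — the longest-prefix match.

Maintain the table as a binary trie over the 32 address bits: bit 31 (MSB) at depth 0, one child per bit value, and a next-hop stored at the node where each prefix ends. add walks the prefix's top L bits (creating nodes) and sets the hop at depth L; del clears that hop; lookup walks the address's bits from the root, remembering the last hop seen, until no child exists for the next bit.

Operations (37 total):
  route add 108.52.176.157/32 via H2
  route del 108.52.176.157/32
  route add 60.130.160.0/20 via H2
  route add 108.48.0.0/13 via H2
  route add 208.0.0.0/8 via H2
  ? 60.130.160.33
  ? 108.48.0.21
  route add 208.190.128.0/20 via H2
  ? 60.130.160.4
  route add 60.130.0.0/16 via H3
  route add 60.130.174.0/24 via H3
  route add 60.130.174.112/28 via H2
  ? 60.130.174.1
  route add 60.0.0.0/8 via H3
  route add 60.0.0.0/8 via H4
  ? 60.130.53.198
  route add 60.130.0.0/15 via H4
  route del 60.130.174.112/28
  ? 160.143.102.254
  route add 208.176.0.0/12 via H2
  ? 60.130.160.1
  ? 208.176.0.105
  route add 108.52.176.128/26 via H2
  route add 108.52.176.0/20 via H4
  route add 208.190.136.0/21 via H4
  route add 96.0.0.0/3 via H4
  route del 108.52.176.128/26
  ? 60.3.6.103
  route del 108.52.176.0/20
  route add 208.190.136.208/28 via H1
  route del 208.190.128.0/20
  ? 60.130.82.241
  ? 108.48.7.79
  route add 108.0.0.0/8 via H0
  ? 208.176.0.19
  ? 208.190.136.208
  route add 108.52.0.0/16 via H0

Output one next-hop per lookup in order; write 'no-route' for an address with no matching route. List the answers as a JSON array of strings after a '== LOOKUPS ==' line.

Process each operation:
  + 108.52.176.157/32 (H2) depth=32
  - 108.52.176.157/32 clear@32
  + 60.130.160.0/20 (H2) depth=20
  + 108.48.0.0/13 (H2) depth=13
  + 208.0.0.0/8 (H2) depth=8
  Q 60.130.160.33: descend 00111100100000101010 ; hops seen [H2] ; pick H2
  Q 108.48.0.21: descend 0110110000110 ; hops seen [H2] ; pick H2
  + 208.190.128.0/20 (H2) depth=20
  Q 60.130.160.4: descend 00111100100000101010 ; hops seen [H2] ; pick H2
  + 60.130.0.0/16 (H3) depth=16
  + 60.130.174.0/24 (H3) depth=24
  + 60.130.174.112/28 (H2) depth=28
  Q 60.130.174.1: descend 0011110010000010101011100 ; hops seen [H3,H2,H3] ; pick H3
  + 60.0.0.0/8 (H3) depth=8
  + 60.0.0.0/8 (H4) depth=8
  Q 60.130.53.198: descend 0011110010000010 ; hops seen [H4,H3] ; pick H3
  + 60.130.0.0/15 (H4) depth=15
  - 60.130.174.112/28 clear@28
  Q 160.143.102.254: descend 1 ; hops seen [∅] ; pick no-route
  + 208.176.0.0/12 (H2) depth=12
  Q 60.130.160.1: descend 00111100100000101010 ; hops seen [H4,H4,H3,H2] ; pick H2
  Q 208.176.0.105: descend 110100001011 ; hops seen [H2,H2] ; pick H2
  + 108.52.176.128/26 (H2) depth=26
  + 108.52.176.0/20 (H4) depth=20
  + 208.190.136.0/21 (H4) depth=21
  + 96.0.0.0/3 (H4) depth=3
  - 108.52.176.128/26 clear@26
  Q 60.3.6.103: descend 00111100 ; hops seen [H4] ; pick H4
  - 108.52.176.0/20 clear@20
  + 208.190.136.208/28 (H1) depth=28
  - 208.190.128.0/20 clear@20
  Q 60.130.82.241: descend 0011110010000010 ; hops seen [H4,H4,H3] ; pick H3
  Q 108.48.7.79: descend 0110110000110 ; hops seen [H4,H2] ; pick H2
  + 108.0.0.0/8 (H0) depth=8
  Q 208.176.0.19: descend 110100001011 ; hops seen [H2,H2] ; pick H2
  Q 208.190.136.208: descend 1101000010111110100010001101 ; hops seen [H2,H2,H4,H1] ; pick H1
  + 108.52.0.0/16 (H0) depth=16

== LOOKUPS ==
["H2","H2","H2","H3","H3","no-route","H2","H2","H4","H3","H2","H2","H1"]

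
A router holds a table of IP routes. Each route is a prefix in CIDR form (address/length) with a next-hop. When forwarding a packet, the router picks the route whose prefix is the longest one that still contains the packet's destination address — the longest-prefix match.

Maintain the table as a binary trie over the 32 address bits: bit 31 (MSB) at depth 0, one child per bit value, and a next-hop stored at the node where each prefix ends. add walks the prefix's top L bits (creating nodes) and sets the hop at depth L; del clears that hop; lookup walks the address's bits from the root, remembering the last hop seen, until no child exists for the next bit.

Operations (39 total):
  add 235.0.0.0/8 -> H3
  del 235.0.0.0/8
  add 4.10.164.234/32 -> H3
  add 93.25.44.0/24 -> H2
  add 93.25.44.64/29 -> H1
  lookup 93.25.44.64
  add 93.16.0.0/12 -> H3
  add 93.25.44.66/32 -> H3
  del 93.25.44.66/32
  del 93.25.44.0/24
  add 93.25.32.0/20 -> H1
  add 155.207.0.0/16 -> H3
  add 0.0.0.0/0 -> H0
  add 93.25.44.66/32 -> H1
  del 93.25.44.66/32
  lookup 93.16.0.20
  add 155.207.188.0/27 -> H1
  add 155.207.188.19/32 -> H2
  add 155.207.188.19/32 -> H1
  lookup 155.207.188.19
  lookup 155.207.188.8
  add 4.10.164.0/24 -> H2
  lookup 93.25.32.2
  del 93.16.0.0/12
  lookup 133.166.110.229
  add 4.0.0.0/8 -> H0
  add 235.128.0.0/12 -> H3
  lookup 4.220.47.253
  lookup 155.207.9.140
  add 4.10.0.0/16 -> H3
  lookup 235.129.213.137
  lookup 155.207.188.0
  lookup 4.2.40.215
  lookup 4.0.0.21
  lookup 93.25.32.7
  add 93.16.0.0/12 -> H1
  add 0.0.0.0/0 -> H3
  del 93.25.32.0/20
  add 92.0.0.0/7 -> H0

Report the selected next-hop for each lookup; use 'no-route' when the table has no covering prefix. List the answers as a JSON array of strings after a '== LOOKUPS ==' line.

Apply in order:
  add 235.0.0.0/8 -> H3 at depth 8
  del 235.0.0.0/8 (clear depth 8)
  add 4.10.164.234/32 -> H3 at depth 32
  add 93.25.44.0/24 -> H2 at depth 24
  add 93.25.44.64/29 -> H1 at depth 29
  lookup 93.25.44.64: bits 01011101000110010010110001000 walk d0:-→d1:-→d2:-→d3:-→d4:-→d5:-→d6:-→d7:-→d8:-→d9:-→d10:-→d11:-→d12:-→d13:-→d14:-→d15:-→d16:-→d17:-→d18:-→d19:-→d20:-→d21:-→d22:-→d23:-→d24:H2→d25:-→d26:-→d27:-→d28:-→d29:H1 -> H1
  add 93.16.0.0/12 -> H3 at depth 12
  add 93.25.44.66/32 -> H3 at depth 32
  del 93.25.44.66/32 (clear depth 32)
  del 93.25.44.0/24 (clear depth 24)
  add 93.25.32.0/20 -> H1 at depth 20
  add 155.207.0.0/16 -> H3 at depth 16
  add 0.0.0.0/0 -> H0 at depth 0
  add 93.25.44.66/32 -> H1 at depth 32
  del 93.25.44.66/32 (clear depth 32)
  lookup 93.16.0.20: bits 010111010001 walk d0:H0→d1:-→d2:-→d3:-→d4:-→d5:-→d6:-→d7:-→d8:-→d9:-→d10:-→d11:-→d12:H3 -> H3
  add 155.207.188.0/27 -> H1 at depth 27
  add 155.207.188.19/32 -> H2 at depth 32
  add 155.207.188.19/32 -> H1 at depth 32
  lookup 155.207.188.19: bits 10011011110011111011110000010011 walk d0:H0→d1:-→d2:-→d3:-→d4:-→d5:-→d6:-→d7:-→d8:-→d9:-→d10:-→d11:-→d12:-→d13:-→d14:-→d15:-→d16:H3→d17:-→d18:-→d19:-→d20:-→d21:-→d22:-→d23:-→d24:-→d25:-→d26:-→d27:H1→d28:-→d29:-→d30:-→d31:-→d32:H1 -> H1
  lookup 155.207.188.8: bits 100110111100111110111100000 walk d0:H0→d1:-→d2:-→d3:-→d4:-→d5:-→d6:-→d7:-→d8:-→d9:-→d10:-→d11:-→d12:-→d13:-→d14:-→d15:-→d16:H3→d17:-→d18:-→d19:-→d20:-→d21:-→d22:-→d23:-→d24:-→d25:-→d26:-→d27:H1 -> H1
  add 4.10.164.0/24 -> H2 at depth 24
  lookup 93.25.32.2: bits 01011101000110010010 walk d0:H0→d1:-→d2:-→d3:-→d4:-→d5:-→d6:-→d7:-→d8:-→d9:-→d10:-→d11:-→d12:H3→d13:-→d14:-→d15:-→d16:-→d17:-→d18:-→d19:-→d20:H1 -> H1
  del 93.16.0.0/12 (clear depth 12)
  lookup 133.166.110.229: bits 100 walk d0:H0→d1:-→d2:-→d3:- -> H0
  add 4.0.0.0/8 -> H0 at depth 8
  add 235.128.0.0/12 -> H3 at depth 12
  lookup 4.220.47.253: bits 00000100 walk d0:H0→d1:-→d2:-→d3:-→d4:-→d5:-→d6:-→d7:-→d8:H0 -> H0
  lookup 155.207.9.140: bits 1001101111001111 walk d0:H0→d1:-→d2:-→d3:-→d4:-→d5:-→d6:-→d7:-→d8:-→d9:-→d10:-→d11:-→d12:-→d13:-→d14:-→d15:-→d16:H3 -> H3
  add 4.10.0.0/16 -> H3 at depth 16
  lookup 235.129.213.137: bits 111010111000 walk d0:H0→d1:-→d2:-→d3:-→d4:-→d5:-→d6:-→d7:-→d8:-→d9:-→d10:-→d11:-→d12:H3 -> H3
  lookup 155.207.188.0: bits 100110111100111110111100000 walk d0:H0→d1:-→d2:-→d3:-→d4:-→d5:-→d6:-→d7:-→d8:-→d9:-→d10:-→d11:-→d12:-→d13:-→d14:-→d15:-→d16:H3→d17:-→d18:-→d19:-→d20:-→d21:-→d22:-→d23:-→d24:-→d25:-→d26:-→d27:H1 -> H1
  lookup 4.2.40.215: bits 000001000000 walk d0:H0→d1:-→d2:-→d3:-→d4:-→d5:-→d6:-→d7:-→d8:H0→d9:-→d10:-→d11:-→d12:- -> H0
  lookup 4.0.0.21: bits 000001000000 walk d0:H0→d1:-→d2:-→d3:-→d4:-→d5:-→d6:-→d7:-→d8:H0→d9:-→d10:-→d11:-→d12:- -> H0
  lookup 93.25.32.7: bits 01011101000110010010 walk d0:H0→d1:-→d2:-→d3:-→d4:-→d5:-→d6:-→d7:-→d8:-→d9:-→d10:-→d11:-→d12:-→d13:-→d14:-→d15:-→d16:-→d17:-→d18:-→d19:-→d20:H1 -> H1
  add 93.16.0.0/12 -> H1 at depth 12
  add 0.0.0.0/0 -> H3 at depth 0
  del 93.25.32.0/20 (clear depth 20)
  add 92.0.0.0/7 -> H0 at depth 7

== LOOKUPS ==
["H1","H3","H1","H1","H1","H0","H0","H3","H3","H1","H0","H0","H1"]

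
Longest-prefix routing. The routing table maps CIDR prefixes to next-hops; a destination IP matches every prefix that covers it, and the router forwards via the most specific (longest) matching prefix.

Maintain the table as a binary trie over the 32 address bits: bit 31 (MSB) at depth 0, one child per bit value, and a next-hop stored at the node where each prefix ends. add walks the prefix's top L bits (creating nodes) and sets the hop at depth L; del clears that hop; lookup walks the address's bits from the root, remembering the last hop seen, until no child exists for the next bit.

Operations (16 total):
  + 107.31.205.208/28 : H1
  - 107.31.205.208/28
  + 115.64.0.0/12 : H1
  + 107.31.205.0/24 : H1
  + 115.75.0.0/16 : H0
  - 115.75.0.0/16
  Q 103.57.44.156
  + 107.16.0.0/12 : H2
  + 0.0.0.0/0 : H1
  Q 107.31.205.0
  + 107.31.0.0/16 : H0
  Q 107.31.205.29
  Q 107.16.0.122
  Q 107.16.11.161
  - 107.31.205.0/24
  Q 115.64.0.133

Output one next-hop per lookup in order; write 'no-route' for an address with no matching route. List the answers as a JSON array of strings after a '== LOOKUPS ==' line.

Process each operation:
  + 107.31.205.208/28 (H1) depth=28
  - 107.31.205.208/28 clear@28
  + 115.64.0.0/12 (H1) depth=12
  + 107.31.205.0/24 (H1) depth=24
  + 115.75.0.0/16 (H0) depth=16
  - 115.75.0.0/16 clear@16
  ? 103.57.44.156  path d0:-→d1:-→d2:-→d3:-→d4:-  best=no-route
  + 107.16.0.0/12 (H2) depth=12
  + 0.0.0.0/0 (H1) depth=0
  ? 107.31.205.0  path d0:H1→d1:-→d2:-→d3:-→d4:-→d5:-→d6:-→d7:-→d8:-→d9:-→d10:-→d11:-→d12:H2→d13:-→d14:-→d15:-→d16:-→d17:-→d18:-→d19:-→d20:-→d21:-→d22:-→d23:-→d24:H1  best=H1
  + 107.31.0.0/16 (H0) depth=16
  ? 107.31.205.29  path d0:H1→d1:-→d2:-→d3:-→d4:-→d5:-→d6:-→d7:-→d8:-→d9:-→d10:-→d11:-→d12:H2→d13:-→d14:-→d15:-→d16:H0→d17:-→d18:-→d19:-→d20:-→d21:-→d22:-→d23:-→d24:H1  best=H1
  ? 107.16.0.122  path d0:H1→d1:-→d2:-→d3:-→d4:-→d5:-→d6:-→d7:-→d8:-→d9:-→d10:-→d11:-→d12:H2  best=H2
  ? 107.16.11.161  path d0:H1→d1:-→d2:-→d3:-→d4:-→d5:-→d6:-→d7:-→d8:-→d9:-→d10:-→d11:-→d12:H2  best=H2
  - 107.31.205.0/24 clear@24
  ? 115.64.0.133  path d0:H1→d1:-→d2:-→d3:-→d4:-→d5:-→d6:-→d7:-→d8:-→d9:-→d10:-→d11:-→d12:H1  best=H1

== LOOKUPS ==
["no-route","H1","H1","H2","H2","H1"]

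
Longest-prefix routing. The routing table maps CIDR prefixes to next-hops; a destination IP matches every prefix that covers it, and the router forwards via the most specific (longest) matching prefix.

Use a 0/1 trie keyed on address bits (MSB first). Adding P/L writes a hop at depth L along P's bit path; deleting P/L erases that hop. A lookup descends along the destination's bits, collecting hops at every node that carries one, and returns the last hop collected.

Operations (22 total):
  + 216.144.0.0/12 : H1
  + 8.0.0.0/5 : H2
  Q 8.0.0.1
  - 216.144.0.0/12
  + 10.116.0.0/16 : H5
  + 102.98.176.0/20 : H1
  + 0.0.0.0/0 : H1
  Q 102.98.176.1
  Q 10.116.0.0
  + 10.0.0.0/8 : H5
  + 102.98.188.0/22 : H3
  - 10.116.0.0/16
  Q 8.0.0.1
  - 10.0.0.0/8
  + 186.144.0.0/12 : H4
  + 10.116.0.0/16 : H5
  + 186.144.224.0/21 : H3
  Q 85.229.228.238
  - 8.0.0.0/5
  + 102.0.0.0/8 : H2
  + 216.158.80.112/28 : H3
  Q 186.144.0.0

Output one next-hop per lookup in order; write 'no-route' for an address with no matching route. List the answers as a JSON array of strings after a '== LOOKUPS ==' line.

Process each operation:
  + 216.144.0.0/12 (H1) depth=12
  + 8.0.0.0/5 (H2) depth=5
  lookup 8.0.0.1: bits 00001 walk d0:-→d1:-→d2:-→d3:-→d4:-→d5:H2 -> H2
  - 216.144.0.0/12 clear@12
  + 10.116.0.0/16 (H5) depth=16
  + 102.98.176.0/20 (H1) depth=20
  + 0.0.0.0/0 (H1) depth=0
  lookup 102.98.176.1: bits 01100110011000101011 walk d0:H1→d1:-→d2:-→d3:-→d4:-→d5:-→d6:-→d7:-→d8:-→d9:-→d10:-→d11:-→d12:-→d13:-→d14:-→d15:-→d16:-→d17:-→d18:-→d19:-→d20:H1 -> H1
  lookup 10.116.0.0: bits 0000101001110100 walk d0:H1→d1:-→d2:-→d3:-→d4:-→d5:H2→d6:-→d7:-→d8:-→d9:-→d10:-→d11:-→d12:-→d13:-→d14:-→d15:-→d16:H5 -> H5
  + 10.0.0.0/8 (H5) depth=8
  + 102.98.188.0/22 (H3) depth=22
  - 10.116.0.0/16 clear@16
  lookup 8.0.0.1: bits 000010 walk d0:H1→d1:-→d2:-→d3:-→d4:-→d5:H2→d6:- -> H2
  - 10.0.0.0/8 clear@8
  + 186.144.0.0/12 (H4) depth=12
  + 10.116.0.0/16 (H5) depth=16
  + 186.144.224.0/21 (H3) depth=21
  lookup 85.229.228.238: bits 01 walk d0:H1→d1:-→d2:- -> H1
  - 8.0.0.0/5 clear@5
  + 102.0.0.0/8 (H2) depth=8
  + 216.158.80.112/28 (H3) depth=28
  lookup 186.144.0.0: bits 1011101010010000 walk d0:H1→d1:-→d2:-→d3:-→d4:-→d5:-→d6:-→d7:-→d8:-→d9:-→d10:-→d11:-→d12:H4→d13:-→d14:-→d15:-→d16:- -> H4

== LOOKUPS ==
["H2","H1","H5","H2","H1","H4"]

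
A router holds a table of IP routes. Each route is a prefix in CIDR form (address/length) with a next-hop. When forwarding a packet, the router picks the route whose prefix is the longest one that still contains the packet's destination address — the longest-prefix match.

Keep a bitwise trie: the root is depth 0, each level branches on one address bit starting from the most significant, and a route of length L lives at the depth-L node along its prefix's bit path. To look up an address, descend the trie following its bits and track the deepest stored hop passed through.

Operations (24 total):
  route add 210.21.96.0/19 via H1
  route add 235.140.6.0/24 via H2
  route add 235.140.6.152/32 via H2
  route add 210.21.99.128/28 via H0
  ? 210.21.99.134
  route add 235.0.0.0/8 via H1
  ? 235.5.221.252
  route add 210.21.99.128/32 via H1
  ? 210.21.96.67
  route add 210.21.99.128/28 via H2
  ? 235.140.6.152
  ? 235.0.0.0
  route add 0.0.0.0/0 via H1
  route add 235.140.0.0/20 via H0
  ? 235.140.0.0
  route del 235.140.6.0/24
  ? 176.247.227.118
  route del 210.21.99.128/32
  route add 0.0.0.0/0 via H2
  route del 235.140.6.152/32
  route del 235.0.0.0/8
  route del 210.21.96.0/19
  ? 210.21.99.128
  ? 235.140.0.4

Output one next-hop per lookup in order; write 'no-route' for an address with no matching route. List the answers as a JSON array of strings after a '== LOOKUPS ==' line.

Trace:
  + 210.21.96.0/19 (H1) depth=19
  + 235.140.6.0/24 (H2) depth=24
  + 235.140.6.152/32 (H2) depth=32
  + 210.21.99.128/28 (H0) depth=28
  ? 210.21.99.134  path d0:-→d1:-→d2:-→d3:-→d4:-→d5:-→d6:-→d7:-→d8:-→d9:-→d10:-→d11:-→d12:-→d13:-→d14:-→d15:-→d16:-→d17:-→d18:-→d19:H1→d20:-→d21:-→d22:-→d23:-→d24:-→d25:-→d26:-→d27:-→d28:H0  best=H0
  + 235.0.0.0/8 (H1) depth=8
  ? 235.5.221.252  path d0:-→d1:-→d2:-→d3:-→d4:-→d5:-→d6:-→d7:-→d8:H1  best=H1
  + 210.21.99.128/32 (H1) depth=32
  ? 210.21.96.67  path d0:-→d1:-→d2:-→d3:-→d4:-→d5:-→d6:-→d7:-→d8:-→d9:-→d10:-→d11:-→d12:-→d13:-→d14:-→d15:-→d16:-→d17:-→d18:-→d19:H1→d20:-→d21:-→d22:-  best=H1
  + 210.21.99.128/28 (H2) depth=28
  ? 235.140.6.152  path d0:-→d1:-→d2:-→d3:-→d4:-→d5:-→d6:-→d7:-→d8:H1→d9:-→d10:-→d11:-→d12:-→d13:-→d14:-→d15:-→d16:-→d17:-→d18:-→d19:-→d20:-→d21:-→d22:-→d23:-→d24:H2→d25:-→d26:-→d27:-→d28:-→d29:-→d30:-→d31:-→d32:H2  best=H2
  ? 235.0.0.0  path d0:-→d1:-→d2:-→d3:-→d4:-→d5:-→d6:-→d7:-→d8:H1  best=H1
  + 0.0.0.0/0 (H1) depth=0
  + 235.140.0.0/20 (H0) depth=20
  ? 235.140.0.0  path d0:H1→d1:-→d2:-→d3:-→d4:-→d5:-→d6:-→d7:-→d8:H1→d9:-→d10:-→d11:-→d12:-→d13:-→d14:-→d15:-→d16:-→d17:-→d18:-→d19:-→d20:H0→d21:-  best=H0
  del 235.140.6.0/24 (clear depth 24)
  ? 176.247.227.118  path d0:H1→d1:-  best=H1
  del 210.21.99.128/32 (clear depth 32)
  + 0.0.0.0/0 (H2) depth=0
  del 235.140.6.152/32 (clear depth 32)
  del 235.0.0.0/8 (clear depth 8)
  del 210.21.96.0/19 (clear depth 19)
  ? 210.21.99.128  path d0:H2→d1:-→d2:-→d3:-→d4:-→d5:-→d6:-→d7:-→d8:-→d9:-→d10:-→d11:-→d12:-→d13:-→d14:-→d15:-→d16:-→d17:-→d18:-→d19:-→d20:-→d21:-→d22:-→d23:-→d24:-→d25:-→d26:-→d27:-→d28:H2→d29:-→d30:-→d31:-→d32:-  best=H2
  ? 235.140.0.4  path d0:H2→d1:-→d2:-→d3:-→d4:-→d5:-→d6:-→d7:-→d8:-→d9:-→d10:-→d11:-→d12:-→d13:-→d14:-→d15:-→d16:-→d17:-→d18:-→d19:-→d20:H0→d21:-  best=H0

== LOOKUPS ==
["H0","H1","H1","H2","H1","H0","H1","H2","H0"]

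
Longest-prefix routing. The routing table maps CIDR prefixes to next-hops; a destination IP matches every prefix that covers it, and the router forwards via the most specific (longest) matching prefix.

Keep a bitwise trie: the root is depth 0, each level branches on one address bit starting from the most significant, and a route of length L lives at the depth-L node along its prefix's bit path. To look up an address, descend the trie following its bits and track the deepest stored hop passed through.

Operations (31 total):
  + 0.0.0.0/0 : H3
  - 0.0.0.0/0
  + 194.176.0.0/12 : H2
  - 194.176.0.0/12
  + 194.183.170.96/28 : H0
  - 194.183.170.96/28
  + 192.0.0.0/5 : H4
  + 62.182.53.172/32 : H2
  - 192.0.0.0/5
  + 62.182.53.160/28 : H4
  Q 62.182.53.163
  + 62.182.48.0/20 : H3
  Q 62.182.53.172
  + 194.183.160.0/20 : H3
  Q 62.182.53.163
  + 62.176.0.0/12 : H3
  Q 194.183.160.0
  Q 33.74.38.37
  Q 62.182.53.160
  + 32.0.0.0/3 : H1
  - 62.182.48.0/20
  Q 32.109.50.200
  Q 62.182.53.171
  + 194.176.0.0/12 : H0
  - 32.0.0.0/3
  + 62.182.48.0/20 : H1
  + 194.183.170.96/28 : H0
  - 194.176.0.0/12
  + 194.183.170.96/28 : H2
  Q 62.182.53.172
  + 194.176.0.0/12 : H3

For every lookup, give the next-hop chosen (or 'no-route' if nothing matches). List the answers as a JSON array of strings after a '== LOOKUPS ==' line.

Apply in order:
  + 0.0.0.0/0 (H3) depth=0
  del 0.0.0.0/0 (clear depth 0)
  + 194.176.0.0/12 (H2) depth=12
  del 194.176.0.0/12 (clear depth 12)
  + 194.183.170.96/28 (H0) depth=28
  del 194.183.170.96/28 (clear depth 28)
  + 192.0.0.0/5 (H4) depth=5
  + 62.182.53.172/32 (H2) depth=32
  del 192.0.0.0/5 (clear depth 5)
  + 62.182.53.160/28 (H4) depth=28
  lookup 62.182.53.163: bits 0011111010110110001101011010 walk d0:-→d1:-→d2:-→d3:-→d4:-→d5:-→d6:-→d7:-→d8:-→d9:-→d10:-→d11:-→d12:-→d13:-→d14:-→d15:-→d16:-→d17:-→d18:-→d19:-→d20:-→d21:-→d22:-→d23:-→d24:-→d25:-→d26:-→d27:-→d28:H4 -> H4
  + 62.182.48.0/20 (H3) depth=20
  lookup 62.182.53.172: bits 00111110101101100011010110101100 walk d0:-→d1:-→d2:-→d3:-→d4:-→d5:-→d6:-→d7:-→d8:-→d9:-→d10:-→d11:-→d12:-→d13:-→d14:-→d15:-→d16:-→d17:-→d18:-→d19:-→d20:H3→d21:-→d22:-→d23:-→d24:-→d25:-→d26:-→d27:-→d28:H4→d29:-→d30:-→d31:-→d32:H2 -> H2
  + 194.183.160.0/20 (H3) depth=20
  lookup 62.182.53.163: bits 0011111010110110001101011010 walk d0:-→d1:-→d2:-→d3:-→d4:-→d5:-→d6:-→d7:-→d8:-→d9:-→d10:-→d11:-→d12:-→d13:-→d14:-→d15:-→d16:-→d17:-→d18:-→d19:-→d20:H3→d21:-→d22:-→d23:-→d24:-→d25:-→d26:-→d27:-→d28:H4 -> H4
  + 62.176.0.0/12 (H3) depth=12
  lookup 194.183.160.0: bits 11000010101101111010 walk d0:-→d1:-→d2:-→d3:-→d4:-→d5:-→d6:-→d7:-→d8:-→d9:-→d10:-→d11:-→d12:-→d13:-→d14:-→d15:-→d16:-→d17:-→d18:-→d19:-→d20:H3 -> H3
  lookup 33.74.38.37: bits 001 walk d0:-→d1:-→d2:-→d3:- -> no-route
  lookup 62.182.53.160: bits 0011111010110110001101011010 walk d0:-→d1:-→d2:-→d3:-→d4:-→d5:-→d6:-→d7:-→d8:-→d9:-→d10:-→d11:-→d12:H3→d13:-→d14:-→d15:-→d16:-→d17:-→d18:-→d19:-→d20:H3→d21:-→d22:-→d23:-→d24:-→d25:-→d26:-→d27:-→d28:H4 -> H4
  + 32.0.0.0/3 (H1) depth=3
  del 62.182.48.0/20 (clear depth 20)
  lookup 32.109.50.200: bits 001 walk d0:-→d1:-→d2:-→d3:H1 -> H1
  lookup 62.182.53.171: bits 00111110101101100011010110101 walk d0:-→d1:-→d2:-→d3:H1→d4:-→d5:-→d6:-→d7:-→d8:-→d9:-→d10:-→d11:-→d12:H3→d13:-→d14:-→d15:-→d16:-→d17:-→d18:-→d19:-→d20:-→d21:-→d22:-→d23:-→d24:-→d25:-→d26:-→d27:-→d28:H4→d29:- -> H4
  + 194.176.0.0/12 (H0) depth=12
  del 32.0.0.0/3 (clear depth 3)
  + 62.182.48.0/20 (H1) depth=20
  + 194.183.170.96/28 (H0) depth=28
  del 194.176.0.0/12 (clear depth 12)
  + 194.183.170.96/28 (H2) depth=28
  lookup 62.182.53.172: bits 00111110101101100011010110101100 walk d0:-→d1:-→d2:-→d3:-→d4:-→d5:-→d6:-→d7:-→d8:-→d9:-→d10:-→d11:-→d12:H3→d13:-→d14:-→d15:-→d16:-→d17:-→d18:-→d19:-→d20:H1→d21:-→d22:-→d23:-→d24:-→d25:-→d26:-→d27:-→d28:H4→d29:-→d30:-→d31:-→d32:H2 -> H2
  + 194.176.0.0/12 (H3) depth=12

== LOOKUPS ==
["H4","H2","H4","H3","no-route","H4","H1","H4","H2"]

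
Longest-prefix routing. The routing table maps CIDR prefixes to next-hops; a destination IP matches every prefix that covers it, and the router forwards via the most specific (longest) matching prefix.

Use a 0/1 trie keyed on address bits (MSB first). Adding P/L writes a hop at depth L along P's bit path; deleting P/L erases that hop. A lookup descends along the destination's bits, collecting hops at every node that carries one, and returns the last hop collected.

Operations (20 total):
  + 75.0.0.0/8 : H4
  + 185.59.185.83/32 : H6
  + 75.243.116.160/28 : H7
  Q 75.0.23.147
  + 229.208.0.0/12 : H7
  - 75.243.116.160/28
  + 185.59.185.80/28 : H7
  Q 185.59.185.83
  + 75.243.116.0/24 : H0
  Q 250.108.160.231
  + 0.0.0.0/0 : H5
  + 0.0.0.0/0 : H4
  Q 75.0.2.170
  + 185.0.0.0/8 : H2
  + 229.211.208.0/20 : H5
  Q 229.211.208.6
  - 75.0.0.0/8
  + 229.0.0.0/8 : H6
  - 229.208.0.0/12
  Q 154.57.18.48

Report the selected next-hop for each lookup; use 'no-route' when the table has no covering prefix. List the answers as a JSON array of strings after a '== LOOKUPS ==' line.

Apply in order:
  add 75.0.0.0/8 -> H4 at depth 8
  add 185.59.185.83/32 -> H6 at depth 32
  add 75.243.116.160/28 -> H7 at depth 28
  lookup 75.0.23.147: bits 01001011 walk d0:-→d1:-→d2:-→d3:-→d4:-→d5:-→d6:-→d7:-→d8:H4 -> H4
  add 229.208.0.0/12 -> H7 at depth 12
  - 75.243.116.160/28 clear@28
  add 185.59.185.80/28 -> H7 at depth 28
  lookup 185.59.185.83: bits 10111001001110111011100101010011 walk d0:-→d1:-→d2:-→d3:-→d4:-→d5:-→d6:-→d7:-→d8:-→d9:-→d10:-→d11:-→d12:-→d13:-→d14:-→d15:-→d16:-→d17:-→d18:-→d19:-→d20:-→d21:-→d22:-→d23:-→d24:-→d25:-→d26:-→d27:-→d28:H7→d29:-→d30:-→d31:-→d32:H6 -> H6
  add 75.243.116.0/24 -> H0 at depth 24
  lookup 250.108.160.231: bits 111 walk d0:-→d1:-→d2:-→d3:- -> no-route
  add 0.0.0.0/0 -> H5 at depth 0
  add 0.0.0.0/0 -> H4 at depth 0
  lookup 75.0.2.170: bits 01001011 walk d0:H4→d1:-→d2:-→d3:-→d4:-→d5:-→d6:-→d7:-→d8:H4 -> H4
  add 185.0.0.0/8 -> H2 at depth 8
  add 229.211.208.0/20 -> H5 at depth 20
  lookup 229.211.208.6: bits 11100101110100111101 walk d0:H4→d1:-→d2:-→d3:-→d4:-→d5:-→d6:-→d7:-→d8:-→d9:-→d10:-→d11:-→d12:H7→d13:-→d14:-→d15:-→d16:-→d17:-→d18:-→d19:-→d20:H5 -> H5
  - 75.0.0.0/8 clear@8
  add 229.0.0.0/8 -> H6 at depth 8
  - 229.208.0.0/12 clear@12
  lookup 154.57.18.48: bits 10 walk d0:H4→d1:-→d2:- -> H4

== LOOKUPS ==
["H4","H6","no-route","H4","H5","H4"]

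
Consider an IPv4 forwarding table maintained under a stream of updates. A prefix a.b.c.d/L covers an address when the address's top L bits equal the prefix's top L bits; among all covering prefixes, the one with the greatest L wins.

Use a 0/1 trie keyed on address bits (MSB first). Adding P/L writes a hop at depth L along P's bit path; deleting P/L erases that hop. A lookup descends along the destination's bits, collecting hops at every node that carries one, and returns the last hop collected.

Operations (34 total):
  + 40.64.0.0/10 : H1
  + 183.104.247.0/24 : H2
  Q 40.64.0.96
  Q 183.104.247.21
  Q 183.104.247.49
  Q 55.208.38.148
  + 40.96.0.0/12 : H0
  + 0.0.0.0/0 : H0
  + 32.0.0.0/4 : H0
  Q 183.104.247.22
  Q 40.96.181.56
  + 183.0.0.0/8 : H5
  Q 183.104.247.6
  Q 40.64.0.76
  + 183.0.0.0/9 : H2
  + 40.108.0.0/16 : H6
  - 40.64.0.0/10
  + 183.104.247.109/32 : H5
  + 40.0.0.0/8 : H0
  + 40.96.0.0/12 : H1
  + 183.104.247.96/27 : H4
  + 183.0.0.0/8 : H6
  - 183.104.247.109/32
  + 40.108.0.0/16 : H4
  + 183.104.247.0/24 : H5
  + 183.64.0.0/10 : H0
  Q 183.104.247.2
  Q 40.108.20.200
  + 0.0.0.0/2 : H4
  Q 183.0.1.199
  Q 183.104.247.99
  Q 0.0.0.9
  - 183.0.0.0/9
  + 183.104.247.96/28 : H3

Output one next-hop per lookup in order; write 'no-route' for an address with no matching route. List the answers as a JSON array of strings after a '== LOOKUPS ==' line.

Process each operation:
  + 40.64.0.0/10 (H1) depth=10
  + 183.104.247.0/24 (H2) depth=24
  Q 40.64.0.96: descend 0010100001 ; hops seen [H1] ; pick H1
  Q 183.104.247.21: descend 101101110110100011110111 ; hops seen [H2] ; pick H2
  Q 183.104.247.49: descend 101101110110100011110111 ; hops seen [H2] ; pick H2
  Q 55.208.38.148: descend 001 ; hops seen [∅] ; pick no-route
  + 40.96.0.0/12 (H0) depth=12
  + 0.0.0.0/0 (H0) depth=0
  + 32.0.0.0/4 (H0) depth=4
  Q 183.104.247.22: descend 101101110110100011110111 ; hops seen [H0,H2] ; pick H2
  Q 40.96.181.56: descend 001010000110 ; hops seen [H0,H0,H1,H0] ; pick H0
  + 183.0.0.0/8 (H5) depth=8
  Q 183.104.247.6: descend 101101110110100011110111 ; hops seen [H0,H5,H2] ; pick H2
  Q 40.64.0.76: descend 0010100001 ; hops seen [H0,H0,H1] ; pick H1
  + 183.0.0.0/9 (H2) depth=9
  + 40.108.0.0/16 (H6) depth=16
  - 40.64.0.0/10 clear@10
  + 183.104.247.109/32 (H5) depth=32
  + 40.0.0.0/8 (H0) depth=8
  + 40.96.0.0/12 (H1) depth=12
  + 183.104.247.96/27 (H4) depth=27
  + 183.0.0.0/8 (H6) depth=8
  - 183.104.247.109/32 clear@32
  + 40.108.0.0/16 (H4) depth=16
  + 183.104.247.0/24 (H5) depth=24
  + 183.64.0.0/10 (H0) depth=10
  Q 183.104.247.2: descend 1011011101101000111101110 ; hops seen [H0,H6,H2,H0,H5] ; pick H5
  Q 40.108.20.200: descend 0010100001101100 ; hops seen [H0,H0,H0,H1,H4] ; pick H4
  + 0.0.0.0/2 (H4) depth=2
  Q 183.0.1.199: descend 101101110 ; hops seen [H0,H6,H2] ; pick H2
  Q 183.104.247.99: descend 1011011101101000111101110110 ; hops seen [H0,H6,H2,H0,H5,H4] ; pick H4
  Q 0.0.0.9: descend 00 ; hops seen [H0,H4] ; pick H4
  - 183.0.0.0/9 clear@9
  + 183.104.247.96/28 (H3) depth=28

== LOOKUPS ==
["H1","H2","H2","no-route","H2","H0","H2","H1","H5","H4","H2","H4","H4"]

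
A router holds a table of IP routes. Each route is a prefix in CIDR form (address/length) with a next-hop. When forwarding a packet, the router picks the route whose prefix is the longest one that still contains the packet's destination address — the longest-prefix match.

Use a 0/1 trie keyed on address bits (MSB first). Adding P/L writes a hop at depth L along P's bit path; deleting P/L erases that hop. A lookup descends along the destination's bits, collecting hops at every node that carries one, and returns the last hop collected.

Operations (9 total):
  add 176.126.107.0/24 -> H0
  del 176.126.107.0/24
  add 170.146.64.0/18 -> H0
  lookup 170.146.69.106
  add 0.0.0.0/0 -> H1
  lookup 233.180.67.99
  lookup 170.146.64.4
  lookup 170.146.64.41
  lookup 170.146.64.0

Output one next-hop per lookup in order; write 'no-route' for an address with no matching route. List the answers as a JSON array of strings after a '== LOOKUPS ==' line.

Apply in order:
  + 176.126.107.0/24 (H0) depth=24
  del 176.126.107.0/24 (clear depth 24)
  + 170.146.64.0/18 (H0) depth=18
  lookup 170.146.69.106: bits 101010101001001001 walk d0:-→d1:-→d2:-→d3:-→d4:-→d5:-→d6:-→d7:-→d8:-→d9:-→d10:-→d11:-→d12:-→d13:-→d14:-→d15:-→d16:-→d17:-→d18:H0 -> H0
  + 0.0.0.0/0 (H1) depth=0
  lookup 233.180.67.99: bits 1 walk d0:H1→d1:- -> H1
  lookup 170.146.64.4: bits 101010101001001001 walk d0:H1→d1:-→d2:-→d3:-→d4:-→d5:-→d6:-→d7:-→d8:-→d9:-→d10:-→d11:-→d12:-→d13:-→d14:-→d15:-→d16:-→d17:-→d18:H0 -> H0
  lookup 170.146.64.41: bits 101010101001001001 walk d0:H1→d1:-→d2:-→d3:-→d4:-→d5:-→d6:-→d7:-→d8:-→d9:-→d10:-→d11:-→d12:-→d13:-→d14:-→d15:-→d16:-→d17:-→d18:H0 -> H0
  lookup 170.146.64.0: bits 101010101001001001 walk d0:H1→d1:-→d2:-→d3:-→d4:-→d5:-→d6:-→d7:-→d8:-→d9:-→d10:-→d11:-→d12:-→d13:-→d14:-→d15:-→d16:-→d17:-→d18:H0 -> H0

== LOOKUPS ==
["H0","H1","H0","H0","H0"]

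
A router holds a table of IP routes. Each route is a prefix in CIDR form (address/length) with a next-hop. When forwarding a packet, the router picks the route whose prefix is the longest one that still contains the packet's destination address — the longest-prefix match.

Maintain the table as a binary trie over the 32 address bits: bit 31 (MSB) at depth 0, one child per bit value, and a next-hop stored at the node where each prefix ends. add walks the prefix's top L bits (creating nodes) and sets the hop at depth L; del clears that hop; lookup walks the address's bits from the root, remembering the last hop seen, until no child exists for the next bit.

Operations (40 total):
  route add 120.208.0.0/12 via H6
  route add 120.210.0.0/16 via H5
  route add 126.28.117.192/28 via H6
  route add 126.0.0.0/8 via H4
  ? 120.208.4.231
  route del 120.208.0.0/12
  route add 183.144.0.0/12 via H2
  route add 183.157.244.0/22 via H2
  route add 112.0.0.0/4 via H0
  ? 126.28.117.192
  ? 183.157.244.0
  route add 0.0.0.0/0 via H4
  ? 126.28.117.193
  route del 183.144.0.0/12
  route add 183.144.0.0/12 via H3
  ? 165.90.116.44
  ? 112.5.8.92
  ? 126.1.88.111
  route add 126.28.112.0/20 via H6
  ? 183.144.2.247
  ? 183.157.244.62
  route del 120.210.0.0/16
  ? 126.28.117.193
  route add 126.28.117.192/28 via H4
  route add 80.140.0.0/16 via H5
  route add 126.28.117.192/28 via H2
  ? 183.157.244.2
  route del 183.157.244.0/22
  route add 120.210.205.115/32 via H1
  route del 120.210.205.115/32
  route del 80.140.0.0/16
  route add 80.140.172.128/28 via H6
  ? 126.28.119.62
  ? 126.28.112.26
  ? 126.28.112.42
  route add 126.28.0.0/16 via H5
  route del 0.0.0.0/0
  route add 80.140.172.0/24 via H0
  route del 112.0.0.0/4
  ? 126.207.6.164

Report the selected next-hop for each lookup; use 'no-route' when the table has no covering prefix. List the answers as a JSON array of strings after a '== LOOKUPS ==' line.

Apply in order:
  + 120.208.0.0/12 (H6) depth=12
  + 120.210.0.0/16 (H5) depth=16
  + 126.28.117.192/28 (H6) depth=28
  + 126.0.0.0/8 (H4) depth=8
  Q 120.208.4.231: descend 01111000110100 ; hops seen [H6] ; pick H6
  del 120.208.0.0/12 (clear depth 12)
  + 183.144.0.0/12 (H2) depth=12
  + 183.157.244.0/22 (H2) depth=22
  + 112.0.0.0/4 (H0) depth=4
  Q 126.28.117.192: descend 0111111000011100011101011100 ; hops seen [H0,H4,H6] ; pick H6
  Q 183.157.244.0: descend 1011011110011101111101 ; hops seen [H2,H2] ; pick H2
  + 0.0.0.0/0 (H4) depth=0
  Q 126.28.117.193: descend 0111111000011100011101011100 ; hops seen [H4,H0,H4,H6] ; pick H6
  del 183.144.0.0/12 (clear depth 12)
  + 183.144.0.0/12 (H3) depth=12
  Q 165.90.116.44: descend 101 ; hops seen [H4] ; pick H4
  Q 112.5.8.92: descend 0111 ; hops seen [H4,H0] ; pick H0
  Q 126.1.88.111: descend 01111110000 ; hops seen [H4,H0,H4] ; pick H4
  + 126.28.112.0/20 (H6) depth=20
  Q 183.144.2.247: descend 101101111001 ; hops seen [H4,H3] ; pick H3
  Q 183.157.244.62: descend 1011011110011101111101 ; hops seen [H4,H3,H2] ; pick H2
  del 120.210.0.0/16 (clear depth 16)
  Q 126.28.117.193: descend 0111111000011100011101011100 ; hops seen [H4,H0,H4,H6,H6] ; pick H6
  + 126.28.117.192/28 (H4) depth=28
  + 80.140.0.0/16 (H5) depth=16
  + 126.28.117.192/28 (H2) depth=28
  Q 183.157.244.2: descend 1011011110011101111101 ; hops seen [H4,H3,H2] ; pick H2
  del 183.157.244.0/22 (clear depth 22)
  + 120.210.205.115/32 (H1) depth=32
  del 120.210.205.115/32 (clear depth 32)
  del 80.140.0.0/16 (clear depth 16)
  + 80.140.172.128/28 (H6) depth=28
  Q 126.28.119.62: descend 0111111000011100011101 ; hops seen [H4,H0,H4,H6] ; pick H6
  Q 126.28.112.26: descend 011111100001110001110 ; hops seen [H4,H0,H4,H6] ; pick H6
  Q 126.28.112.42: descend 011111100001110001110 ; hops seen [H4,H0,H4,H6] ; pick H6
  + 126.28.0.0/16 (H5) depth=16
  del 0.0.0.0/0 (clear depth 0)
  + 80.140.172.0/24 (H0) depth=24
  del 112.0.0.0/4 (clear depth 4)
  Q 126.207.6.164: descend 01111110 ; hops seen [H4] ; pick H4

== LOOKUPS ==
["H6","H6","H2","H6","H4","H0","H4","H3","H2","H6","H2","H6","H6","H6","H4"]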